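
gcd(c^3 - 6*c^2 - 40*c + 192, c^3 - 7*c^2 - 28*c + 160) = c^2 - 12*c + 32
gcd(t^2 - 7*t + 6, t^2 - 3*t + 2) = t - 1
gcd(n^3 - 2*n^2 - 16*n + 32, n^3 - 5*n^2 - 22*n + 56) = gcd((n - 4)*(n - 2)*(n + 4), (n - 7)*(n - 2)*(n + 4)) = n^2 + 2*n - 8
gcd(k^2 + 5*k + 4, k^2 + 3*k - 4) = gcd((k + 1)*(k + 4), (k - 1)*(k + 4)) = k + 4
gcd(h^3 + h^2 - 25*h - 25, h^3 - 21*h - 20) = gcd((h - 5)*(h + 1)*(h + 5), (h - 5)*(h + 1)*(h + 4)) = h^2 - 4*h - 5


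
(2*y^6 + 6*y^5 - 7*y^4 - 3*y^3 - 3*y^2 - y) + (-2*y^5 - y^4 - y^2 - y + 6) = 2*y^6 + 4*y^5 - 8*y^4 - 3*y^3 - 4*y^2 - 2*y + 6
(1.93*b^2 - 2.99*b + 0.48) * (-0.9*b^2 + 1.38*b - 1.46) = -1.737*b^4 + 5.3544*b^3 - 7.376*b^2 + 5.0278*b - 0.7008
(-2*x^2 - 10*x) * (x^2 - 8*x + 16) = -2*x^4 + 6*x^3 + 48*x^2 - 160*x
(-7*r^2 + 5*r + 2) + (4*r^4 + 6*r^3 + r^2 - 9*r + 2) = 4*r^4 + 6*r^3 - 6*r^2 - 4*r + 4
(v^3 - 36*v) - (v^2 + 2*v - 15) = v^3 - v^2 - 38*v + 15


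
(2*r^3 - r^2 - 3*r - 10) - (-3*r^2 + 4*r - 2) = 2*r^3 + 2*r^2 - 7*r - 8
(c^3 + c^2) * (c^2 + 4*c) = c^5 + 5*c^4 + 4*c^3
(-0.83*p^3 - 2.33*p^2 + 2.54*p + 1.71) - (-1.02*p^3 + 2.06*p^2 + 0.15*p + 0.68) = 0.19*p^3 - 4.39*p^2 + 2.39*p + 1.03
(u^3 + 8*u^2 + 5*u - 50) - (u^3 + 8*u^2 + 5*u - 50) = 0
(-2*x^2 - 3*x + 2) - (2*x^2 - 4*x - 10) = -4*x^2 + x + 12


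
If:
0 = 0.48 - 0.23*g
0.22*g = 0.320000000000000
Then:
No Solution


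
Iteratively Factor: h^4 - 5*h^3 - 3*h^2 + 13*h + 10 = (h + 1)*(h^3 - 6*h^2 + 3*h + 10) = (h - 2)*(h + 1)*(h^2 - 4*h - 5) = (h - 5)*(h - 2)*(h + 1)*(h + 1)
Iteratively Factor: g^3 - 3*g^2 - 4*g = (g - 4)*(g^2 + g) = (g - 4)*(g + 1)*(g)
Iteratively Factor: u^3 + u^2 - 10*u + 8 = (u - 1)*(u^2 + 2*u - 8) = (u - 1)*(u + 4)*(u - 2)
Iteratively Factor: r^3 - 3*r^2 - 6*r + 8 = (r - 4)*(r^2 + r - 2) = (r - 4)*(r - 1)*(r + 2)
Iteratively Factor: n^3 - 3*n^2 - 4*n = (n - 4)*(n^2 + n) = n*(n - 4)*(n + 1)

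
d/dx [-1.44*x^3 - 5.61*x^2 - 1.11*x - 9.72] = -4.32*x^2 - 11.22*x - 1.11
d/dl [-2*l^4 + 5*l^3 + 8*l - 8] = -8*l^3 + 15*l^2 + 8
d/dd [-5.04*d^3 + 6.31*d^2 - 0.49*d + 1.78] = -15.12*d^2 + 12.62*d - 0.49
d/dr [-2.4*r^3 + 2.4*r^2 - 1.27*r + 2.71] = -7.2*r^2 + 4.8*r - 1.27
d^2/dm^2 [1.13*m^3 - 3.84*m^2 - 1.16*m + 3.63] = 6.78*m - 7.68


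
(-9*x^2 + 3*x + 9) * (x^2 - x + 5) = -9*x^4 + 12*x^3 - 39*x^2 + 6*x + 45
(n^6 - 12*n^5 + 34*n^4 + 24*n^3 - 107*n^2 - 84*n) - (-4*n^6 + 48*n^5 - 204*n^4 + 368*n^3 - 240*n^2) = 5*n^6 - 60*n^5 + 238*n^4 - 344*n^3 + 133*n^2 - 84*n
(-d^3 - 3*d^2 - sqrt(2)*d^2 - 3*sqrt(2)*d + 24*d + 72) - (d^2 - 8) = -d^3 - 4*d^2 - sqrt(2)*d^2 - 3*sqrt(2)*d + 24*d + 80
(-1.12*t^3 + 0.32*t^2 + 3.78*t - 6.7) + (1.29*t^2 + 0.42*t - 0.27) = -1.12*t^3 + 1.61*t^2 + 4.2*t - 6.97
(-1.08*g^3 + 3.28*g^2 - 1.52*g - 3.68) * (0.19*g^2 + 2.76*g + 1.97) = -0.2052*g^5 - 2.3576*g^4 + 6.6364*g^3 + 1.5672*g^2 - 13.1512*g - 7.2496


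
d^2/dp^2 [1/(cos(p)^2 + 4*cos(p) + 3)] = (-4*sin(p)^4 + 6*sin(p)^2 + 27*cos(p) - 3*cos(3*p) + 24)/((cos(p) + 1)^3*(cos(p) + 3)^3)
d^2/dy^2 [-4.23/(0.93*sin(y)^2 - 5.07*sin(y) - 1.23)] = (-14.634108*sin(y)^4 + 59.834619*sin(y)^3 - 106.135353*sin(y)^2 - 93.290535*sin(y) + 227.140848)/(-0.93*sin(y)^2 + 5.07*sin(y) + 1.23)^3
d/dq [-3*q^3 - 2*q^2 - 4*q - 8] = -9*q^2 - 4*q - 4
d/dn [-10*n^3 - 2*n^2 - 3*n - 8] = -30*n^2 - 4*n - 3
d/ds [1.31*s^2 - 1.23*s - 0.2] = 2.62*s - 1.23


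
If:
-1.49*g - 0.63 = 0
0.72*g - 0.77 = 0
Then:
No Solution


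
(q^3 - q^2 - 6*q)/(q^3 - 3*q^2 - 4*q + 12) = q/(q - 2)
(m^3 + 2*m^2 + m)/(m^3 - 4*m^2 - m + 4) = m*(m + 1)/(m^2 - 5*m + 4)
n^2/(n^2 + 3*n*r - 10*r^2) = n^2/(n^2 + 3*n*r - 10*r^2)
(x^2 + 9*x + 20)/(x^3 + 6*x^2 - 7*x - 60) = 1/(x - 3)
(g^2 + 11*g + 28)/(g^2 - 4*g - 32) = (g + 7)/(g - 8)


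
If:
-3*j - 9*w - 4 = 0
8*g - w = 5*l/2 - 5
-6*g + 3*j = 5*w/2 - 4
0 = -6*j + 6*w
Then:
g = 23/36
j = -1/3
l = 188/45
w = -1/3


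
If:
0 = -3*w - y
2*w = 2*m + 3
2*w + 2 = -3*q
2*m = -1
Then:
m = -1/2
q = -4/3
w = 1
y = -3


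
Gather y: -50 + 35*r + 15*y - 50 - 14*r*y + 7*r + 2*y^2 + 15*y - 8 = 42*r + 2*y^2 + y*(30 - 14*r) - 108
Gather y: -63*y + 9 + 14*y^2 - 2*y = 14*y^2 - 65*y + 9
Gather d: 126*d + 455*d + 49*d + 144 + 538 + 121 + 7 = 630*d + 810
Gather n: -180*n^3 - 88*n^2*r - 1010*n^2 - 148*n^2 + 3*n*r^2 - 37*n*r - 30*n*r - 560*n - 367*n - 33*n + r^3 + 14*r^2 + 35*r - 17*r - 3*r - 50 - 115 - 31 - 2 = -180*n^3 + n^2*(-88*r - 1158) + n*(3*r^2 - 67*r - 960) + r^3 + 14*r^2 + 15*r - 198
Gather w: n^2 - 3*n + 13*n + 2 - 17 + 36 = n^2 + 10*n + 21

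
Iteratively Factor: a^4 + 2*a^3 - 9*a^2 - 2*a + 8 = (a + 1)*(a^3 + a^2 - 10*a + 8) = (a + 1)*(a + 4)*(a^2 - 3*a + 2) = (a - 2)*(a + 1)*(a + 4)*(a - 1)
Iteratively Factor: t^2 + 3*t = (t)*(t + 3)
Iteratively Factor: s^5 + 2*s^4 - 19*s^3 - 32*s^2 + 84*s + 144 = (s + 2)*(s^4 - 19*s^2 + 6*s + 72) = (s - 3)*(s + 2)*(s^3 + 3*s^2 - 10*s - 24) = (s - 3)^2*(s + 2)*(s^2 + 6*s + 8) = (s - 3)^2*(s + 2)^2*(s + 4)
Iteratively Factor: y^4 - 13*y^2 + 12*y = (y + 4)*(y^3 - 4*y^2 + 3*y) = (y - 1)*(y + 4)*(y^2 - 3*y) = y*(y - 1)*(y + 4)*(y - 3)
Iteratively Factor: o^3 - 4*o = (o)*(o^2 - 4) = o*(o - 2)*(o + 2)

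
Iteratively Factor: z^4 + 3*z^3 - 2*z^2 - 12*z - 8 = (z + 1)*(z^3 + 2*z^2 - 4*z - 8) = (z + 1)*(z + 2)*(z^2 - 4) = (z - 2)*(z + 1)*(z + 2)*(z + 2)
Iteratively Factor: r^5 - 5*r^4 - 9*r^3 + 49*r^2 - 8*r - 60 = (r + 1)*(r^4 - 6*r^3 - 3*r^2 + 52*r - 60) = (r - 5)*(r + 1)*(r^3 - r^2 - 8*r + 12) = (r - 5)*(r + 1)*(r + 3)*(r^2 - 4*r + 4) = (r - 5)*(r - 2)*(r + 1)*(r + 3)*(r - 2)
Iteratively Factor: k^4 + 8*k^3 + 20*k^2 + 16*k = (k + 4)*(k^3 + 4*k^2 + 4*k) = (k + 2)*(k + 4)*(k^2 + 2*k) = (k + 2)^2*(k + 4)*(k)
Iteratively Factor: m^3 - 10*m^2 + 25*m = (m)*(m^2 - 10*m + 25) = m*(m - 5)*(m - 5)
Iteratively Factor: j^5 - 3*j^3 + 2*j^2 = (j - 1)*(j^4 + j^3 - 2*j^2) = (j - 1)^2*(j^3 + 2*j^2) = (j - 1)^2*(j + 2)*(j^2) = j*(j - 1)^2*(j + 2)*(j)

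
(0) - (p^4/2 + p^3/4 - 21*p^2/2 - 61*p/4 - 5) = -p^4/2 - p^3/4 + 21*p^2/2 + 61*p/4 + 5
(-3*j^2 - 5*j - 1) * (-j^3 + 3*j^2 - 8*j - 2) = 3*j^5 - 4*j^4 + 10*j^3 + 43*j^2 + 18*j + 2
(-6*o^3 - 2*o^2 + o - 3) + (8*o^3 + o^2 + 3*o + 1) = 2*o^3 - o^2 + 4*o - 2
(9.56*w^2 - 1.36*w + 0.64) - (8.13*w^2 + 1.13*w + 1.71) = 1.43*w^2 - 2.49*w - 1.07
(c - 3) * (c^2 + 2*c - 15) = c^3 - c^2 - 21*c + 45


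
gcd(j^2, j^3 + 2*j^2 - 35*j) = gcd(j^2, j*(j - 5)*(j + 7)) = j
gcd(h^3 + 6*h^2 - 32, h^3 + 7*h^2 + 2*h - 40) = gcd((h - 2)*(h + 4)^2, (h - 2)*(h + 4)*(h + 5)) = h^2 + 2*h - 8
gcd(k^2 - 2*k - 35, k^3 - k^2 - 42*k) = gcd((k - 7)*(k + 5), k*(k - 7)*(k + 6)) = k - 7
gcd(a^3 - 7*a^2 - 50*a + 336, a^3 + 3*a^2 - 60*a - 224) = a^2 - a - 56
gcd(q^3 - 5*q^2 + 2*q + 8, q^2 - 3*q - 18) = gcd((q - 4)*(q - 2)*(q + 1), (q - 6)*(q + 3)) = 1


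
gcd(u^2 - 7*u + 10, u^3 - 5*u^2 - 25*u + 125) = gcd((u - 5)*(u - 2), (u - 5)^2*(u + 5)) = u - 5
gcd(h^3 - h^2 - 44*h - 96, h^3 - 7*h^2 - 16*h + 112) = h + 4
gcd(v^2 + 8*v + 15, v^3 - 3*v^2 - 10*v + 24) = v + 3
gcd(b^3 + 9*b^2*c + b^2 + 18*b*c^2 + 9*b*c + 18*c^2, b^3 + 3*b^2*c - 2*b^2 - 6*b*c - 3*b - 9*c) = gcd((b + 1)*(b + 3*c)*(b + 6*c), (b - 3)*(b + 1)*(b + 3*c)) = b^2 + 3*b*c + b + 3*c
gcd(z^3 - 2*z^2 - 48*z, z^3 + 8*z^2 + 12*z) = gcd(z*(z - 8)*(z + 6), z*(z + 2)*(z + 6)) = z^2 + 6*z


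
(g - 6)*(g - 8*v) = g^2 - 8*g*v - 6*g + 48*v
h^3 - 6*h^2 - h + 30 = (h - 5)*(h - 3)*(h + 2)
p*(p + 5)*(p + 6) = p^3 + 11*p^2 + 30*p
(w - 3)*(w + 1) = w^2 - 2*w - 3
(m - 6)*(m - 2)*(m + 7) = m^3 - m^2 - 44*m + 84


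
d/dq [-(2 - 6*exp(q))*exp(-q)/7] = 2*exp(-q)/7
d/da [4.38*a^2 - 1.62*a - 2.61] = 8.76*a - 1.62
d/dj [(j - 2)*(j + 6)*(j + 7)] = 3*j^2 + 22*j + 16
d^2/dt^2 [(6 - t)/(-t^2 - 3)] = 2*(4*t^2*(t - 6) + 3*(2 - t)*(t^2 + 3))/(t^2 + 3)^3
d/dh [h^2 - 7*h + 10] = 2*h - 7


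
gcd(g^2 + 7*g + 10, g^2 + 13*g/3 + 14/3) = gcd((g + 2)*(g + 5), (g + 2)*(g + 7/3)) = g + 2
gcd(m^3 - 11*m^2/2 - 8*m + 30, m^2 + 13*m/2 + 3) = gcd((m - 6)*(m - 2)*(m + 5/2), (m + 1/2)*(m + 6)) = 1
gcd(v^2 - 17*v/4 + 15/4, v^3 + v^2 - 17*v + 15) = v - 3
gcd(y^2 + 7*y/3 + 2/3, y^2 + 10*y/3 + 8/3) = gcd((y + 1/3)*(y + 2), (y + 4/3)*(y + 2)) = y + 2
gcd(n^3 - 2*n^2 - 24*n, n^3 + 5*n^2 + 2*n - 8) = n + 4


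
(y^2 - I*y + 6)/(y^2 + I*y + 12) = (y + 2*I)/(y + 4*I)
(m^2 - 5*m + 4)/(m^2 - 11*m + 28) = (m - 1)/(m - 7)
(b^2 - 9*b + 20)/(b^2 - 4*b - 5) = (b - 4)/(b + 1)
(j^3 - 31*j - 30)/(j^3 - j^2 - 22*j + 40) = (j^2 - 5*j - 6)/(j^2 - 6*j + 8)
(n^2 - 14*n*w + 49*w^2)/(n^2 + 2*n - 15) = (n^2 - 14*n*w + 49*w^2)/(n^2 + 2*n - 15)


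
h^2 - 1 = (h - 1)*(h + 1)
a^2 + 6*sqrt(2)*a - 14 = (a - sqrt(2))*(a + 7*sqrt(2))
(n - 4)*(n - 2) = n^2 - 6*n + 8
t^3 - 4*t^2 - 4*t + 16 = (t - 4)*(t - 2)*(t + 2)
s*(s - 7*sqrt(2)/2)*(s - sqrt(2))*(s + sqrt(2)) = s^4 - 7*sqrt(2)*s^3/2 - 2*s^2 + 7*sqrt(2)*s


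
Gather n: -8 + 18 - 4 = 6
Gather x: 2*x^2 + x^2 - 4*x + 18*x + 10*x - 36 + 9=3*x^2 + 24*x - 27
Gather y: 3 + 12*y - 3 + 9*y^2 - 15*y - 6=9*y^2 - 3*y - 6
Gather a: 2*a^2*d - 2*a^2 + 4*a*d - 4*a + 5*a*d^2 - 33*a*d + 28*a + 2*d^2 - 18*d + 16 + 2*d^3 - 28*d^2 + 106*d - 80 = a^2*(2*d - 2) + a*(5*d^2 - 29*d + 24) + 2*d^3 - 26*d^2 + 88*d - 64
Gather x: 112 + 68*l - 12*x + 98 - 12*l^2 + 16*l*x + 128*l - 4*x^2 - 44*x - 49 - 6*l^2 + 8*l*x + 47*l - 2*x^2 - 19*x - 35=-18*l^2 + 243*l - 6*x^2 + x*(24*l - 75) + 126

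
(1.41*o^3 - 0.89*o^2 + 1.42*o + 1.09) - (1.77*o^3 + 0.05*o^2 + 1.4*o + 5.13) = -0.36*o^3 - 0.94*o^2 + 0.02*o - 4.04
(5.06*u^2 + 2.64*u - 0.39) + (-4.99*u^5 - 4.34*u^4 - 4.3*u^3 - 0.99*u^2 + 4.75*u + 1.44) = -4.99*u^5 - 4.34*u^4 - 4.3*u^3 + 4.07*u^2 + 7.39*u + 1.05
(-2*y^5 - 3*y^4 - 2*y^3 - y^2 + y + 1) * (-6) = 12*y^5 + 18*y^4 + 12*y^3 + 6*y^2 - 6*y - 6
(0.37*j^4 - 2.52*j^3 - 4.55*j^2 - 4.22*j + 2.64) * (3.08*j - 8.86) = 1.1396*j^5 - 11.0398*j^4 + 8.3132*j^3 + 27.3154*j^2 + 45.5204*j - 23.3904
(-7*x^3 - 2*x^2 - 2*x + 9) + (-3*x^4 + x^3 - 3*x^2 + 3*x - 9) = -3*x^4 - 6*x^3 - 5*x^2 + x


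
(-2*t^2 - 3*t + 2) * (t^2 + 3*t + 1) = -2*t^4 - 9*t^3 - 9*t^2 + 3*t + 2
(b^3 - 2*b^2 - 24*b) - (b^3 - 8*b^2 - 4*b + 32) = 6*b^2 - 20*b - 32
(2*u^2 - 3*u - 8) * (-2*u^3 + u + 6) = -4*u^5 + 6*u^4 + 18*u^3 + 9*u^2 - 26*u - 48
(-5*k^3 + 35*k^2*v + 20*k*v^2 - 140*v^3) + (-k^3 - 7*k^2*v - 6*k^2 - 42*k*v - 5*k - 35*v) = -6*k^3 + 28*k^2*v - 6*k^2 + 20*k*v^2 - 42*k*v - 5*k - 140*v^3 - 35*v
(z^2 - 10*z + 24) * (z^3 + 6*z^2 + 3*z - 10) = z^5 - 4*z^4 - 33*z^3 + 104*z^2 + 172*z - 240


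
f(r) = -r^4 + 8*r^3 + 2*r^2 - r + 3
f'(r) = -4*r^3 + 24*r^2 + 4*r - 1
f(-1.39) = -16.96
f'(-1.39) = 50.55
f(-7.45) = -6267.02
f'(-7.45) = 2955.23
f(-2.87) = -234.62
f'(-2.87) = 279.77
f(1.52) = 28.86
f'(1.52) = 46.48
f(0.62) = 4.91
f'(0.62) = 9.75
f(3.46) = 211.54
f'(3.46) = 134.47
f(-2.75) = -202.69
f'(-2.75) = 252.69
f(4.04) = 292.72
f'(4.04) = 143.12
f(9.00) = -573.00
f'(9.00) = -937.00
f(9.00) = -573.00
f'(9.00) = -937.00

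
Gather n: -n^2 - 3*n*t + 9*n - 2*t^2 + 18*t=-n^2 + n*(9 - 3*t) - 2*t^2 + 18*t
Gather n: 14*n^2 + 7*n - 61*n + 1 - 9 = 14*n^2 - 54*n - 8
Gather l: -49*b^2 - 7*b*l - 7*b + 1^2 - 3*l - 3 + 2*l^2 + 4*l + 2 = -49*b^2 - 7*b + 2*l^2 + l*(1 - 7*b)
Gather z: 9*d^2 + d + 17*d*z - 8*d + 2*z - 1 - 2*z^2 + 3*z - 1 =9*d^2 - 7*d - 2*z^2 + z*(17*d + 5) - 2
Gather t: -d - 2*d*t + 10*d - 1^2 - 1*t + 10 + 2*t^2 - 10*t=9*d + 2*t^2 + t*(-2*d - 11) + 9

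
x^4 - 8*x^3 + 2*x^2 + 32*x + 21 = (x - 7)*(x - 3)*(x + 1)^2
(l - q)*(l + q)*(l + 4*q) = l^3 + 4*l^2*q - l*q^2 - 4*q^3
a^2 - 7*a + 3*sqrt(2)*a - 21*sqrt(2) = (a - 7)*(a + 3*sqrt(2))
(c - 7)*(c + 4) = c^2 - 3*c - 28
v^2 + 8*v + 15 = (v + 3)*(v + 5)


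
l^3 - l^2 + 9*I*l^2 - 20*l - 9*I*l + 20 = (l - 1)*(l + 4*I)*(l + 5*I)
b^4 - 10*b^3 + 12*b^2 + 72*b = b*(b - 6)^2*(b + 2)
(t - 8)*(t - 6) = t^2 - 14*t + 48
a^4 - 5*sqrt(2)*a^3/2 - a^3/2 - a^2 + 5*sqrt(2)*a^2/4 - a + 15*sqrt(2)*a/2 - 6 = (a - 2)*(a + 3/2)*(a - 2*sqrt(2))*(a - sqrt(2)/2)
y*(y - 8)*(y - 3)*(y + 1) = y^4 - 10*y^3 + 13*y^2 + 24*y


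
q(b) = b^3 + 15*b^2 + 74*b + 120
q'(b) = 3*b^2 + 30*b + 74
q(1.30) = 243.75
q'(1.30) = 118.07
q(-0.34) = 96.53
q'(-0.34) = 64.15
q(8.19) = 2281.55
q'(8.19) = 520.93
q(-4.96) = -0.04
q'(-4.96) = -1.00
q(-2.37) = 15.56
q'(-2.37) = 19.75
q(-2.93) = 6.80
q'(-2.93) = 11.85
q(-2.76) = 9.00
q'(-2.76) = 14.05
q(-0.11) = 112.04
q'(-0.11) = 70.74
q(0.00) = 120.00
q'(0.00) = 74.00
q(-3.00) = 6.00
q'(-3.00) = 11.00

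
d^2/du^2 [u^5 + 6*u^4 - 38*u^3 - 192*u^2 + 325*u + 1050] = 20*u^3 + 72*u^2 - 228*u - 384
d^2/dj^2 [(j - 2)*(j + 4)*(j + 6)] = 6*j + 16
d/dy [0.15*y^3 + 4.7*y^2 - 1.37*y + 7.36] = 0.45*y^2 + 9.4*y - 1.37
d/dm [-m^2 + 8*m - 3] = 8 - 2*m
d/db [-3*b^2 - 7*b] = -6*b - 7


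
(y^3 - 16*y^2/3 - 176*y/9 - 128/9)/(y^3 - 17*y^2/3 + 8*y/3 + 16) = (3*y^2 - 20*y - 32)/(3*(y^2 - 7*y + 12))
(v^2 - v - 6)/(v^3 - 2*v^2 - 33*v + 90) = (v + 2)/(v^2 + v - 30)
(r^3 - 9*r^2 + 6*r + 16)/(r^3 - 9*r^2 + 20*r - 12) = (r^2 - 7*r - 8)/(r^2 - 7*r + 6)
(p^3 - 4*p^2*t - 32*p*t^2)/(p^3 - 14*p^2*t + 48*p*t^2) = (p + 4*t)/(p - 6*t)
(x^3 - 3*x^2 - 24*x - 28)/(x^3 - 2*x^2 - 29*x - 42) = (x + 2)/(x + 3)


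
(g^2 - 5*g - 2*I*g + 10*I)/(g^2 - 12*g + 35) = (g - 2*I)/(g - 7)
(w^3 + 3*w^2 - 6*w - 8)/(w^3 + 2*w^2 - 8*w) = (w + 1)/w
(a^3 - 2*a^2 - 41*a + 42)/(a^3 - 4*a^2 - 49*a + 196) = (a^2 + 5*a - 6)/(a^2 + 3*a - 28)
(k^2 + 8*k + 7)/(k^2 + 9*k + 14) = (k + 1)/(k + 2)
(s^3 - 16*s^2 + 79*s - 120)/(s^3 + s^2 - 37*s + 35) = (s^2 - 11*s + 24)/(s^2 + 6*s - 7)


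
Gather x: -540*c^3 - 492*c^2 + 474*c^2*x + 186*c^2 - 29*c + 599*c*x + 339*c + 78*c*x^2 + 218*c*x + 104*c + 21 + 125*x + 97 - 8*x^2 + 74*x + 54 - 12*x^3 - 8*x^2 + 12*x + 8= -540*c^3 - 306*c^2 + 414*c - 12*x^3 + x^2*(78*c - 16) + x*(474*c^2 + 817*c + 211) + 180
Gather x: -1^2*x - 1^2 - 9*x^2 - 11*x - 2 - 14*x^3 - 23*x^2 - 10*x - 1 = -14*x^3 - 32*x^2 - 22*x - 4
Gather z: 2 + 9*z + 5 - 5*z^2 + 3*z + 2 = -5*z^2 + 12*z + 9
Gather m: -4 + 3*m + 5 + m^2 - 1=m^2 + 3*m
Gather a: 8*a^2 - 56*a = 8*a^2 - 56*a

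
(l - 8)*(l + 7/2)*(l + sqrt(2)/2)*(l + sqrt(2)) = l^4 - 9*l^3/2 + 3*sqrt(2)*l^3/2 - 27*l^2 - 27*sqrt(2)*l^2/4 - 42*sqrt(2)*l - 9*l/2 - 28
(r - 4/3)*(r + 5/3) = r^2 + r/3 - 20/9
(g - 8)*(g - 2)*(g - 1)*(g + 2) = g^4 - 9*g^3 + 4*g^2 + 36*g - 32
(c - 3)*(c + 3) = c^2 - 9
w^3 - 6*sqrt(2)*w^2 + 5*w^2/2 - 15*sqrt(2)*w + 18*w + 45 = (w + 5/2)*(w - 3*sqrt(2))^2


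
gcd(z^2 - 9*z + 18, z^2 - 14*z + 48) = z - 6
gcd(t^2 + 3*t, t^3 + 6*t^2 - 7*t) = t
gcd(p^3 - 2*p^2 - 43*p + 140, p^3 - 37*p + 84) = p^2 + 3*p - 28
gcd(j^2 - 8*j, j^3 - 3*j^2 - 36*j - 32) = j - 8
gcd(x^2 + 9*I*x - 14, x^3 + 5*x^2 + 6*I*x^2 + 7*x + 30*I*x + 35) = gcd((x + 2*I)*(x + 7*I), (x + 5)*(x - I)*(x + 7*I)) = x + 7*I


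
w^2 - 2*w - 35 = (w - 7)*(w + 5)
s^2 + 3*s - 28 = (s - 4)*(s + 7)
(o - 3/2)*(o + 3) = o^2 + 3*o/2 - 9/2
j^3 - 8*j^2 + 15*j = j*(j - 5)*(j - 3)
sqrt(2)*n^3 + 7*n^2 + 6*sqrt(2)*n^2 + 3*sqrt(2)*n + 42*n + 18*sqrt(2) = (n + 6)*(n + 3*sqrt(2))*(sqrt(2)*n + 1)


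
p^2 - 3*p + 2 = (p - 2)*(p - 1)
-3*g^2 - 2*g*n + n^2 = (-3*g + n)*(g + n)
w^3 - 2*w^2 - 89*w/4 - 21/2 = (w - 6)*(w + 1/2)*(w + 7/2)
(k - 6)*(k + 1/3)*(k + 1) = k^3 - 14*k^2/3 - 23*k/3 - 2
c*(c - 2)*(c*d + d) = c^3*d - c^2*d - 2*c*d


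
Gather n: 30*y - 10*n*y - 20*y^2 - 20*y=-10*n*y - 20*y^2 + 10*y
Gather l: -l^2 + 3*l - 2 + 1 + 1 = -l^2 + 3*l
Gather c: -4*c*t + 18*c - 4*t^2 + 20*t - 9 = c*(18 - 4*t) - 4*t^2 + 20*t - 9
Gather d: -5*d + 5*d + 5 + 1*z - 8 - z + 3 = 0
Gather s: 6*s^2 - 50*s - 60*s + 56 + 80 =6*s^2 - 110*s + 136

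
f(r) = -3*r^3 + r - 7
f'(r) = 1 - 9*r^2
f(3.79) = -166.53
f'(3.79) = -128.28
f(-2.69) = 48.71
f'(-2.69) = -64.12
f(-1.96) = 13.63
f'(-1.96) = -33.57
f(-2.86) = 60.32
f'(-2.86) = -72.62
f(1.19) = -10.87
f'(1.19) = -11.74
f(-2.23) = 24.04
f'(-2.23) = -43.76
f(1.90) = -25.68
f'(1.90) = -31.49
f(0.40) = -6.79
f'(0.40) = -0.44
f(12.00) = -5179.00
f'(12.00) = -1295.00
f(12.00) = -5179.00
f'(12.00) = -1295.00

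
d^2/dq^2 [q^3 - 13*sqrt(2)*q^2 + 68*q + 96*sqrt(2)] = 6*q - 26*sqrt(2)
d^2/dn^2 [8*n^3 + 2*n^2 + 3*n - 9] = 48*n + 4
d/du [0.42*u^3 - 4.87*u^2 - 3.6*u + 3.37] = 1.26*u^2 - 9.74*u - 3.6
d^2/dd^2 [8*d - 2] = 0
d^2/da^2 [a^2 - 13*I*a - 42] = 2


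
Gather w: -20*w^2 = -20*w^2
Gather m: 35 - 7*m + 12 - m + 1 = 48 - 8*m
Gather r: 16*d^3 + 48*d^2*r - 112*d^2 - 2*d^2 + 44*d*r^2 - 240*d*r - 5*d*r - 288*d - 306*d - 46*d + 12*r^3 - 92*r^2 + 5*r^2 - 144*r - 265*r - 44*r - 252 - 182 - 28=16*d^3 - 114*d^2 - 640*d + 12*r^3 + r^2*(44*d - 87) + r*(48*d^2 - 245*d - 453) - 462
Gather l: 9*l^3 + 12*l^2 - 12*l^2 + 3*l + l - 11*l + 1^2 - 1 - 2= 9*l^3 - 7*l - 2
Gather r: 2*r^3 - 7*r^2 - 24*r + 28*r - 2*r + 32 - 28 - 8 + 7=2*r^3 - 7*r^2 + 2*r + 3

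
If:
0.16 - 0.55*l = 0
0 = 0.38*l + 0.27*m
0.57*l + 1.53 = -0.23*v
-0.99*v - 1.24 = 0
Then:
No Solution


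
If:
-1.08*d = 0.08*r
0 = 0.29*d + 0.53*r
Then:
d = 0.00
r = 0.00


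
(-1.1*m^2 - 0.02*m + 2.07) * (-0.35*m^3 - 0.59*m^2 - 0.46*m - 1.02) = 0.385*m^5 + 0.656*m^4 - 0.2067*m^3 - 0.0900999999999997*m^2 - 0.9318*m - 2.1114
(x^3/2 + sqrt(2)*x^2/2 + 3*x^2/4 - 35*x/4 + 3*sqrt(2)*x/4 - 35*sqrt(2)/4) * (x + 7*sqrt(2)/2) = x^4/2 + 3*x^3/4 + 9*sqrt(2)*x^3/4 - 21*x^2/4 + 27*sqrt(2)*x^2/8 - 315*sqrt(2)*x/8 + 21*x/4 - 245/4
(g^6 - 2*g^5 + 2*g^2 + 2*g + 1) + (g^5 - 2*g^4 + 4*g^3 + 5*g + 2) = g^6 - g^5 - 2*g^4 + 4*g^3 + 2*g^2 + 7*g + 3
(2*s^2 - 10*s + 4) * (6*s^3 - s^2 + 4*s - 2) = 12*s^5 - 62*s^4 + 42*s^3 - 48*s^2 + 36*s - 8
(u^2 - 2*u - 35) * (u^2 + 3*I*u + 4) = u^4 - 2*u^3 + 3*I*u^3 - 31*u^2 - 6*I*u^2 - 8*u - 105*I*u - 140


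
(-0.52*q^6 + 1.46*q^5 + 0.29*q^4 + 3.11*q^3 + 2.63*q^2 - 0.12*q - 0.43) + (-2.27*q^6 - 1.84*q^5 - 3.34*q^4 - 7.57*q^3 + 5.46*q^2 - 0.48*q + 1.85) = -2.79*q^6 - 0.38*q^5 - 3.05*q^4 - 4.46*q^3 + 8.09*q^2 - 0.6*q + 1.42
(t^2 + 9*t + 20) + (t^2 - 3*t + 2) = 2*t^2 + 6*t + 22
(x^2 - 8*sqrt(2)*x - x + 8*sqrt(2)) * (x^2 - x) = x^4 - 8*sqrt(2)*x^3 - 2*x^3 + x^2 + 16*sqrt(2)*x^2 - 8*sqrt(2)*x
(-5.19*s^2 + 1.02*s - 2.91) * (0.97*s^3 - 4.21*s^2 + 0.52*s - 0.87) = -5.0343*s^5 + 22.8393*s^4 - 9.8157*s^3 + 17.2968*s^2 - 2.4006*s + 2.5317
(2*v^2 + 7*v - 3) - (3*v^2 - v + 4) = -v^2 + 8*v - 7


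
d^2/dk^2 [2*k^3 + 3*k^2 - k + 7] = 12*k + 6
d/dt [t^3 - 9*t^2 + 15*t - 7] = 3*t^2 - 18*t + 15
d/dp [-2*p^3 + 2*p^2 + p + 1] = -6*p^2 + 4*p + 1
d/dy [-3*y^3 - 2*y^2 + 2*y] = -9*y^2 - 4*y + 2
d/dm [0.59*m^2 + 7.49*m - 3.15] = 1.18*m + 7.49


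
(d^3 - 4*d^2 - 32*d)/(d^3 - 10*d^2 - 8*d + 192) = d/(d - 6)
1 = 1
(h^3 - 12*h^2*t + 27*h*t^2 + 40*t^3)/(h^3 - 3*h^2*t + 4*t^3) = (h^2 - 13*h*t + 40*t^2)/(h^2 - 4*h*t + 4*t^2)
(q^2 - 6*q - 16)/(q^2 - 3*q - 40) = (q + 2)/(q + 5)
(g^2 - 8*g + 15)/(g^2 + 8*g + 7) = (g^2 - 8*g + 15)/(g^2 + 8*g + 7)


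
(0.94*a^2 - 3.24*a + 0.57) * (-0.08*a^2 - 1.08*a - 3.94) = -0.0752*a^4 - 0.756*a^3 - 0.249999999999999*a^2 + 12.15*a - 2.2458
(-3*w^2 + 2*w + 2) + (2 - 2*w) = 4 - 3*w^2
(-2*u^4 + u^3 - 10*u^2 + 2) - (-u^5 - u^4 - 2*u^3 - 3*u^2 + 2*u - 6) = u^5 - u^4 + 3*u^3 - 7*u^2 - 2*u + 8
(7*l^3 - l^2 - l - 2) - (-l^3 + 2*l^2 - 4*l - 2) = 8*l^3 - 3*l^2 + 3*l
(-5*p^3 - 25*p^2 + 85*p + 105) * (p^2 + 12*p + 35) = -5*p^5 - 85*p^4 - 390*p^3 + 250*p^2 + 4235*p + 3675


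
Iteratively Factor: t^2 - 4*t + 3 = (t - 1)*(t - 3)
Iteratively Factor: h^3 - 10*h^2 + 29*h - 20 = (h - 1)*(h^2 - 9*h + 20) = (h - 4)*(h - 1)*(h - 5)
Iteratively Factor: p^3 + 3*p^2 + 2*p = (p + 1)*(p^2 + 2*p) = p*(p + 1)*(p + 2)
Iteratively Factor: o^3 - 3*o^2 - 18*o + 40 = (o - 5)*(o^2 + 2*o - 8) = (o - 5)*(o - 2)*(o + 4)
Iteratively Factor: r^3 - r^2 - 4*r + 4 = (r + 2)*(r^2 - 3*r + 2) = (r - 1)*(r + 2)*(r - 2)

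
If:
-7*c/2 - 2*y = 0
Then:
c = -4*y/7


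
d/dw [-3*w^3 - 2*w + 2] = -9*w^2 - 2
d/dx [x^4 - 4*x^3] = 4*x^2*(x - 3)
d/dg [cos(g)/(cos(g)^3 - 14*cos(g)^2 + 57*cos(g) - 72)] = 2*(cos(g)^2 - 4*cos(g) - 12)*sin(g)/((cos(g) - 8)^2*(cos(g) - 3)^3)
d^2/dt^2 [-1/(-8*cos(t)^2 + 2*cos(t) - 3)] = 2*(128*sin(t)^4 - 18*sin(t)^2 + 33*cos(t) - 6*cos(3*t) - 90)/(8*sin(t)^2 + 2*cos(t) - 11)^3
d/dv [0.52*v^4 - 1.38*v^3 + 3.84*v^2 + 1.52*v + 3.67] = 2.08*v^3 - 4.14*v^2 + 7.68*v + 1.52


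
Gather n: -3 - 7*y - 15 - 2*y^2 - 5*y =-2*y^2 - 12*y - 18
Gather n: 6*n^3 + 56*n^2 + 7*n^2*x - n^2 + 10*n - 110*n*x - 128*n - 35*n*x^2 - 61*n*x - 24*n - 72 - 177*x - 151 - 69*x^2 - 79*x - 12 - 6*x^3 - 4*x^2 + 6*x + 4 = 6*n^3 + n^2*(7*x + 55) + n*(-35*x^2 - 171*x - 142) - 6*x^3 - 73*x^2 - 250*x - 231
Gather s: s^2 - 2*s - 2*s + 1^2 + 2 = s^2 - 4*s + 3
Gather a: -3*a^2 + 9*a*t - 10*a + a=-3*a^2 + a*(9*t - 9)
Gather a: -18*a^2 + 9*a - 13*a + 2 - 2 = -18*a^2 - 4*a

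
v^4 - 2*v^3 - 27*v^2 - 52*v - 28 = (v - 7)*(v + 1)*(v + 2)^2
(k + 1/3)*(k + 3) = k^2 + 10*k/3 + 1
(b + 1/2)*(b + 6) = b^2 + 13*b/2 + 3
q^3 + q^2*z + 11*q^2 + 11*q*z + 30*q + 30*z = (q + 5)*(q + 6)*(q + z)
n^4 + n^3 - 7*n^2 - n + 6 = (n - 2)*(n - 1)*(n + 1)*(n + 3)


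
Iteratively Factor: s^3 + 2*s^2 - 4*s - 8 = (s - 2)*(s^2 + 4*s + 4) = (s - 2)*(s + 2)*(s + 2)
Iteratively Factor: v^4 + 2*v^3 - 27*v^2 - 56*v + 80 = (v - 5)*(v^3 + 7*v^2 + 8*v - 16) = (v - 5)*(v - 1)*(v^2 + 8*v + 16) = (v - 5)*(v - 1)*(v + 4)*(v + 4)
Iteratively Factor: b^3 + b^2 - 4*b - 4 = (b - 2)*(b^2 + 3*b + 2) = (b - 2)*(b + 2)*(b + 1)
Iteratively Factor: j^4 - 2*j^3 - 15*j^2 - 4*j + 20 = (j + 2)*(j^3 - 4*j^2 - 7*j + 10) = (j + 2)^2*(j^2 - 6*j + 5) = (j - 5)*(j + 2)^2*(j - 1)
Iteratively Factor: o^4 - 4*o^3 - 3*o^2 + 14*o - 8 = (o - 4)*(o^3 - 3*o + 2) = (o - 4)*(o + 2)*(o^2 - 2*o + 1) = (o - 4)*(o - 1)*(o + 2)*(o - 1)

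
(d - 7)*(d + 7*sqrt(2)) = d^2 - 7*d + 7*sqrt(2)*d - 49*sqrt(2)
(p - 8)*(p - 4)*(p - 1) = p^3 - 13*p^2 + 44*p - 32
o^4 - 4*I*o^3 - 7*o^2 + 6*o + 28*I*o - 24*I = (o - 2)*(o - 1)*(o + 3)*(o - 4*I)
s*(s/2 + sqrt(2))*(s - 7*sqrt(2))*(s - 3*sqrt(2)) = s^4/2 - 4*sqrt(2)*s^3 + s^2 + 42*sqrt(2)*s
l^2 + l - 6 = (l - 2)*(l + 3)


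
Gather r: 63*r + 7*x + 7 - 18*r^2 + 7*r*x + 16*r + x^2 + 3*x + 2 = -18*r^2 + r*(7*x + 79) + x^2 + 10*x + 9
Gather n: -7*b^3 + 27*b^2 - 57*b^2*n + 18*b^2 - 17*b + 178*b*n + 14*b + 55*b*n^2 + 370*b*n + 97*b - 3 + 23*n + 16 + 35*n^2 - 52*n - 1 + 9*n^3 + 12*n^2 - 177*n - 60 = -7*b^3 + 45*b^2 + 94*b + 9*n^3 + n^2*(55*b + 47) + n*(-57*b^2 + 548*b - 206) - 48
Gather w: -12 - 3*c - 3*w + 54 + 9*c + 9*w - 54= 6*c + 6*w - 12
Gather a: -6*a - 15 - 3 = -6*a - 18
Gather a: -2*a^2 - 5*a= -2*a^2 - 5*a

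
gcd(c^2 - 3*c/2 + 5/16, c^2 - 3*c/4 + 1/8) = c - 1/4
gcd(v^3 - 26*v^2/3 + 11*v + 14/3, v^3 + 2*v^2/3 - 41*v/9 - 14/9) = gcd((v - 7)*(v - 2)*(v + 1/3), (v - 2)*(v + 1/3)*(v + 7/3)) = v^2 - 5*v/3 - 2/3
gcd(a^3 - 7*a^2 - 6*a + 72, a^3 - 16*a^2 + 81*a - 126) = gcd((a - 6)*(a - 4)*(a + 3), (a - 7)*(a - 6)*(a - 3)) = a - 6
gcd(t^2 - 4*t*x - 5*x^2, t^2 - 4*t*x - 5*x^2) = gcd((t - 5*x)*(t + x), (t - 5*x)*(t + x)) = -t^2 + 4*t*x + 5*x^2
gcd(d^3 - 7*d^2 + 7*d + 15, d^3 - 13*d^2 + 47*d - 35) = d - 5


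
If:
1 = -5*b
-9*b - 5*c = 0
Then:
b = -1/5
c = 9/25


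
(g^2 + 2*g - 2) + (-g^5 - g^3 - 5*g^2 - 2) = -g^5 - g^3 - 4*g^2 + 2*g - 4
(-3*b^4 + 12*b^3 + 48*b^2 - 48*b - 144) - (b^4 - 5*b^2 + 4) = -4*b^4 + 12*b^3 + 53*b^2 - 48*b - 148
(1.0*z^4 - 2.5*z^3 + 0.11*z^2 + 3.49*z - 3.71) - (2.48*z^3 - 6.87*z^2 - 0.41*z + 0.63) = 1.0*z^4 - 4.98*z^3 + 6.98*z^2 + 3.9*z - 4.34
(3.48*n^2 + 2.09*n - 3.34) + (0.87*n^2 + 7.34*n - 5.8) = 4.35*n^2 + 9.43*n - 9.14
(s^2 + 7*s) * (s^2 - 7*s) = s^4 - 49*s^2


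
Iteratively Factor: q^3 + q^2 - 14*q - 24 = (q + 3)*(q^2 - 2*q - 8) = (q - 4)*(q + 3)*(q + 2)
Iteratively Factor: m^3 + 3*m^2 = (m)*(m^2 + 3*m) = m^2*(m + 3)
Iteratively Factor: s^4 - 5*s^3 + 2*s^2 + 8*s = (s)*(s^3 - 5*s^2 + 2*s + 8) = s*(s + 1)*(s^2 - 6*s + 8) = s*(s - 4)*(s + 1)*(s - 2)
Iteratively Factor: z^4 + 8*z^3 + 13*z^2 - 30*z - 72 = (z + 3)*(z^3 + 5*z^2 - 2*z - 24) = (z - 2)*(z + 3)*(z^2 + 7*z + 12) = (z - 2)*(z + 3)^2*(z + 4)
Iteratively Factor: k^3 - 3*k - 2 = (k - 2)*(k^2 + 2*k + 1) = (k - 2)*(k + 1)*(k + 1)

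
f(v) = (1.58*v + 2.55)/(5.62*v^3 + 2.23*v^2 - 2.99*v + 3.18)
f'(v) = (1.58*v + 2.55)*(-16.86*v^2 - 4.46*v + 2.99)/(5.62*v^3 + 2.23*v^2 - 2.99*v + 3.18)^2 + 1.58/(5.62*v^3 + 2.23*v^2 - 2.99*v + 3.18) = (-17.7592*v^3 - 46.5164*v^2 - 11.373*v + 12.6489)/(31.5844*v^6 + 25.0652*v^5 - 28.6347*v^4 + 22.4078*v^3 + 23.1229*v^2 - 19.0164*v + 10.1124)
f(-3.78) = 0.01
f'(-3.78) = 0.01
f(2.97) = 0.04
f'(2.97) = -0.03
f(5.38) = 0.01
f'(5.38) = -0.00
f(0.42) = 1.18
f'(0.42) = -0.22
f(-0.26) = 0.53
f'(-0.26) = 0.79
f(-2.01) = 0.02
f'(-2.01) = -0.01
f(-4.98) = 0.01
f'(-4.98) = 0.00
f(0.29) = 1.14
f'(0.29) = 0.72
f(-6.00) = 0.01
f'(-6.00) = 0.00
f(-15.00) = 0.00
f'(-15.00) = 0.00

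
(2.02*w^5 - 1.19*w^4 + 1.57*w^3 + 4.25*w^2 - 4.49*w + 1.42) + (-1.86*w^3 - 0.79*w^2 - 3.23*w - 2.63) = 2.02*w^5 - 1.19*w^4 - 0.29*w^3 + 3.46*w^2 - 7.72*w - 1.21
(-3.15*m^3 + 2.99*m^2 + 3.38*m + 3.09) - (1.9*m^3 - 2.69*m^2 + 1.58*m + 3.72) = -5.05*m^3 + 5.68*m^2 + 1.8*m - 0.63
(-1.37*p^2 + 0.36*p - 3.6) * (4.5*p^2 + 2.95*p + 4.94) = -6.165*p^4 - 2.4215*p^3 - 21.9058*p^2 - 8.8416*p - 17.784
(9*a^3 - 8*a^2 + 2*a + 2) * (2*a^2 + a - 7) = 18*a^5 - 7*a^4 - 67*a^3 + 62*a^2 - 12*a - 14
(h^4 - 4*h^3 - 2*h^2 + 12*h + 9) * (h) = h^5 - 4*h^4 - 2*h^3 + 12*h^2 + 9*h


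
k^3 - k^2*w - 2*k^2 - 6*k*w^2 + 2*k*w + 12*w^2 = (k - 2)*(k - 3*w)*(k + 2*w)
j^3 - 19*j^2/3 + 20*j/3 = j*(j - 5)*(j - 4/3)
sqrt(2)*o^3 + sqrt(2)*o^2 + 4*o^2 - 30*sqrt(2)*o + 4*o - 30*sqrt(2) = (o - 3*sqrt(2))*(o + 5*sqrt(2))*(sqrt(2)*o + sqrt(2))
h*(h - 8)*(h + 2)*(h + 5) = h^4 - h^3 - 46*h^2 - 80*h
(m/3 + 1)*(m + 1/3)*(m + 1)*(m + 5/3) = m^4/3 + 2*m^3 + 104*m^2/27 + 74*m/27 + 5/9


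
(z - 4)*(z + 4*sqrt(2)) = z^2 - 4*z + 4*sqrt(2)*z - 16*sqrt(2)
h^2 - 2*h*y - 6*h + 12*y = (h - 6)*(h - 2*y)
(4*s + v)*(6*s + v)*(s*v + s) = 24*s^3*v + 24*s^3 + 10*s^2*v^2 + 10*s^2*v + s*v^3 + s*v^2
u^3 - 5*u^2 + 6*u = u*(u - 3)*(u - 2)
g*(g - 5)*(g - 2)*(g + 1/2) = g^4 - 13*g^3/2 + 13*g^2/2 + 5*g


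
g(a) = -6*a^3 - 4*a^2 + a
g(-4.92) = 612.83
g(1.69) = -38.70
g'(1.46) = -49.05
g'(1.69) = -63.93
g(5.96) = -1406.38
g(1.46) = -25.74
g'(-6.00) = -599.00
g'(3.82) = -292.22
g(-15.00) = 19335.00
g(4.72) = -715.32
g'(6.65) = -848.20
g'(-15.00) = -3929.00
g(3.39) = -276.33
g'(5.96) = -686.07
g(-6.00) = 1146.00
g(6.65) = -1934.72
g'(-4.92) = -395.36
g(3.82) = -389.01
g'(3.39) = -232.98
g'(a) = -18*a^2 - 8*a + 1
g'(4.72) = -437.77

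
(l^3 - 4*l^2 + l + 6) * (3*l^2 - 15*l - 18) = 3*l^5 - 27*l^4 + 45*l^3 + 75*l^2 - 108*l - 108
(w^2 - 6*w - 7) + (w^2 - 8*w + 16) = 2*w^2 - 14*w + 9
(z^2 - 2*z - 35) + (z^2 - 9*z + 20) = 2*z^2 - 11*z - 15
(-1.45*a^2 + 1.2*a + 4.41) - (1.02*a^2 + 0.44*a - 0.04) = -2.47*a^2 + 0.76*a + 4.45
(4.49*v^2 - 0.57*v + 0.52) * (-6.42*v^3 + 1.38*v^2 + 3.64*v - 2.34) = -28.8258*v^5 + 9.8556*v^4 + 12.2186*v^3 - 11.8638*v^2 + 3.2266*v - 1.2168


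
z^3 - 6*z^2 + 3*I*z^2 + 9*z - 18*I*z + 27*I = (z - 3)^2*(z + 3*I)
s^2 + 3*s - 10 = (s - 2)*(s + 5)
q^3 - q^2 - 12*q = q*(q - 4)*(q + 3)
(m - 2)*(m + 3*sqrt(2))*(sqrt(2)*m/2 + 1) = sqrt(2)*m^3/2 - sqrt(2)*m^2 + 4*m^2 - 8*m + 3*sqrt(2)*m - 6*sqrt(2)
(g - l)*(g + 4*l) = g^2 + 3*g*l - 4*l^2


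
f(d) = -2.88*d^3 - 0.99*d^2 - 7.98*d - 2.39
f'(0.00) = -7.98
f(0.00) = -2.39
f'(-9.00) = -690.00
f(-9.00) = 2088.76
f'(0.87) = -16.24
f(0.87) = -11.98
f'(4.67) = -205.66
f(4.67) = -354.57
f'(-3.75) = -122.06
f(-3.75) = 165.49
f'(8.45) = -641.63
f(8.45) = -1878.16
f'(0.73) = -14.03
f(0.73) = -9.86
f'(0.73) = -14.03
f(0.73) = -9.86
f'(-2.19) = -45.08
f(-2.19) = 40.59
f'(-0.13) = -7.87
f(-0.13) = -1.36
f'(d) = -8.64*d^2 - 1.98*d - 7.98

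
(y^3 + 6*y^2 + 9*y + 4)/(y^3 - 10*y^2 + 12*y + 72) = (y^3 + 6*y^2 + 9*y + 4)/(y^3 - 10*y^2 + 12*y + 72)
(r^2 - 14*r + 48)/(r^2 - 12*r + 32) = (r - 6)/(r - 4)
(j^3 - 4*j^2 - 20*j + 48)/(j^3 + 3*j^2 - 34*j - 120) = (j - 2)/(j + 5)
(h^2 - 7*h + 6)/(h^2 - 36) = (h - 1)/(h + 6)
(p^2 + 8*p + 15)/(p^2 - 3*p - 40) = (p + 3)/(p - 8)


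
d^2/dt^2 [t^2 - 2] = 2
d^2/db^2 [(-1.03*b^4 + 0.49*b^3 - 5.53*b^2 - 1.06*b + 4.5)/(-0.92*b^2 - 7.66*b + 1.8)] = (1.743584*b^6 + 43.551696*b^5 + 352.381128*b^4 - 362.498872*b^3 + 112.6764*b^2 - 189.26784*b - 477.91944)/(0.778688*b^6 + 19.450272*b^5 + 157.374096*b^4 + 373.345336*b^3 - 307.90584*b^2 + 74.4552*b - 5.832)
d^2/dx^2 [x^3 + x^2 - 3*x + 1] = 6*x + 2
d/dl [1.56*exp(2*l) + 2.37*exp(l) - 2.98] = (3.12*exp(l) + 2.37)*exp(l)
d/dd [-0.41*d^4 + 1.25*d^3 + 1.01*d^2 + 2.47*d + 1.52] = -1.64*d^3 + 3.75*d^2 + 2.02*d + 2.47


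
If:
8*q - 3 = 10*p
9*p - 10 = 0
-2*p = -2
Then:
No Solution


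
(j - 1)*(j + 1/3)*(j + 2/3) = j^3 - 7*j/9 - 2/9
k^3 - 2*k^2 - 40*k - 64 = (k - 8)*(k + 2)*(k + 4)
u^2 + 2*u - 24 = (u - 4)*(u + 6)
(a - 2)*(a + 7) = a^2 + 5*a - 14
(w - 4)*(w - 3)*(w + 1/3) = w^3 - 20*w^2/3 + 29*w/3 + 4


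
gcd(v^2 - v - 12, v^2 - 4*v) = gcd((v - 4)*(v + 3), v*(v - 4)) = v - 4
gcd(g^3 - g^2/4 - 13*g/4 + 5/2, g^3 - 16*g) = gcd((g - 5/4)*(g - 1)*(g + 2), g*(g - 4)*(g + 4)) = 1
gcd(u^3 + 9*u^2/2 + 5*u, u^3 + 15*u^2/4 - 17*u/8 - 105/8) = u + 5/2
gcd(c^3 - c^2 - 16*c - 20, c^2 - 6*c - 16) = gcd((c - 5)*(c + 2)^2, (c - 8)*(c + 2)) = c + 2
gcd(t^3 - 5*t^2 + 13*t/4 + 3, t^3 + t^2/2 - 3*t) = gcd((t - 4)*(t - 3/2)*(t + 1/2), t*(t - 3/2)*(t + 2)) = t - 3/2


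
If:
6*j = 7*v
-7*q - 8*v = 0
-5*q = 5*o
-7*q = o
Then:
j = 0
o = 0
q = 0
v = 0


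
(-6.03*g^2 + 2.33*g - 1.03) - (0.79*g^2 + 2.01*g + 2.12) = -6.82*g^2 + 0.32*g - 3.15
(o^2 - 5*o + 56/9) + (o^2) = 2*o^2 - 5*o + 56/9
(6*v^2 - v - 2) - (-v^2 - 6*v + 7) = 7*v^2 + 5*v - 9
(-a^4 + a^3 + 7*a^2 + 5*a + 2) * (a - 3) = -a^5 + 4*a^4 + 4*a^3 - 16*a^2 - 13*a - 6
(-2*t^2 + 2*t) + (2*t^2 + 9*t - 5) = 11*t - 5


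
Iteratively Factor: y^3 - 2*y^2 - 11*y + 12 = (y + 3)*(y^2 - 5*y + 4) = (y - 1)*(y + 3)*(y - 4)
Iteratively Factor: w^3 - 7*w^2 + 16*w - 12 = (w - 2)*(w^2 - 5*w + 6) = (w - 2)^2*(w - 3)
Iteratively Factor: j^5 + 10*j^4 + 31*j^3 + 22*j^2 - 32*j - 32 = (j - 1)*(j^4 + 11*j^3 + 42*j^2 + 64*j + 32) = (j - 1)*(j + 4)*(j^3 + 7*j^2 + 14*j + 8) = (j - 1)*(j + 1)*(j + 4)*(j^2 + 6*j + 8) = (j - 1)*(j + 1)*(j + 4)^2*(j + 2)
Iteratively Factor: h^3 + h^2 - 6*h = (h + 3)*(h^2 - 2*h) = h*(h + 3)*(h - 2)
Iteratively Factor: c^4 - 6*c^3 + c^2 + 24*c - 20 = (c + 2)*(c^3 - 8*c^2 + 17*c - 10) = (c - 2)*(c + 2)*(c^2 - 6*c + 5) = (c - 2)*(c - 1)*(c + 2)*(c - 5)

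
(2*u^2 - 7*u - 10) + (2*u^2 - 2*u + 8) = 4*u^2 - 9*u - 2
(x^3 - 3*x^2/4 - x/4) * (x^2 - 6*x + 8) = x^5 - 27*x^4/4 + 49*x^3/4 - 9*x^2/2 - 2*x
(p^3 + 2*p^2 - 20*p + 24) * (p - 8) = p^4 - 6*p^3 - 36*p^2 + 184*p - 192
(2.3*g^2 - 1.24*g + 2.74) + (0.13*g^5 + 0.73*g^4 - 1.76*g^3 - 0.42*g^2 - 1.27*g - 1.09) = 0.13*g^5 + 0.73*g^4 - 1.76*g^3 + 1.88*g^2 - 2.51*g + 1.65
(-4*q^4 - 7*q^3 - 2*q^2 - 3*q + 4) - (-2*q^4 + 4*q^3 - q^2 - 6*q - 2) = -2*q^4 - 11*q^3 - q^2 + 3*q + 6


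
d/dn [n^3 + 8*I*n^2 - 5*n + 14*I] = 3*n^2 + 16*I*n - 5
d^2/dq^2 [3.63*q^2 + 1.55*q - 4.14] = 7.26000000000000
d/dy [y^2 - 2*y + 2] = 2*y - 2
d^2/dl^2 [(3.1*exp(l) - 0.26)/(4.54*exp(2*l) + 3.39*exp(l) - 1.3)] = (63.89596*exp(4*l) - 69.146924*exp(3*l) + 97.772532*exp(2*l) + 4.535674*exp(l) + 4.09318)*exp(l)/(93.576664*exp(6*l) + 209.619972*exp(5*l) + 76.137162*exp(4*l) - 81.088461*exp(3*l) - 21.80139*exp(2*l) + 17.1873*exp(l) - 2.197)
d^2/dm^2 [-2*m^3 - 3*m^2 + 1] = -12*m - 6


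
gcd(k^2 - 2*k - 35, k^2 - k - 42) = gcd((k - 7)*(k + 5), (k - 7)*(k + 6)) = k - 7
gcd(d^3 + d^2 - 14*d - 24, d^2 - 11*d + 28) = d - 4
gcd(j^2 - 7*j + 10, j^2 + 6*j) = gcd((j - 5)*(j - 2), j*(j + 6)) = 1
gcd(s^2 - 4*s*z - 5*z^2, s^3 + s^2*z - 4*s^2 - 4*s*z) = s + z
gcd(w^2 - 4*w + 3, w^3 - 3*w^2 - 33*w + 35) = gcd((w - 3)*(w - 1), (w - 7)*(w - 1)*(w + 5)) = w - 1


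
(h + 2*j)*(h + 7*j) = h^2 + 9*h*j + 14*j^2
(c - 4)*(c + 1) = c^2 - 3*c - 4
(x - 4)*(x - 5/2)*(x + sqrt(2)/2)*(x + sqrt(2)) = x^4 - 13*x^3/2 + 3*sqrt(2)*x^3/2 - 39*sqrt(2)*x^2/4 + 11*x^2 - 13*x/2 + 15*sqrt(2)*x + 10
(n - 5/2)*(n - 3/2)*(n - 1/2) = n^3 - 9*n^2/2 + 23*n/4 - 15/8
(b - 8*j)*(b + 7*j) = b^2 - b*j - 56*j^2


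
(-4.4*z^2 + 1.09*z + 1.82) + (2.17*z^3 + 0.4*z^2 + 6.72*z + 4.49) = 2.17*z^3 - 4.0*z^2 + 7.81*z + 6.31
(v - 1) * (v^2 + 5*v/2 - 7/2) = v^3 + 3*v^2/2 - 6*v + 7/2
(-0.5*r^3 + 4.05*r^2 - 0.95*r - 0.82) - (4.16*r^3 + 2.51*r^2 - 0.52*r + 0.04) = -4.66*r^3 + 1.54*r^2 - 0.43*r - 0.86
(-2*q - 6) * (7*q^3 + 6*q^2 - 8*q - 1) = -14*q^4 - 54*q^3 - 20*q^2 + 50*q + 6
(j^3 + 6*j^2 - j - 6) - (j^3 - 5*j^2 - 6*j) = 11*j^2 + 5*j - 6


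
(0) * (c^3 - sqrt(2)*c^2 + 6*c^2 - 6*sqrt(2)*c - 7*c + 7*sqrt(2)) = 0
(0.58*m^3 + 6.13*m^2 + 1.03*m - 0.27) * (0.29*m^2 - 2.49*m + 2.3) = 0.1682*m^5 + 0.3335*m^4 - 13.631*m^3 + 11.456*m^2 + 3.0413*m - 0.621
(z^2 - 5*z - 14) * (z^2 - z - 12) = z^4 - 6*z^3 - 21*z^2 + 74*z + 168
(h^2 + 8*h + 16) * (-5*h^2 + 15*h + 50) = -5*h^4 - 25*h^3 + 90*h^2 + 640*h + 800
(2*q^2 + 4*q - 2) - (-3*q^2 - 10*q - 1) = 5*q^2 + 14*q - 1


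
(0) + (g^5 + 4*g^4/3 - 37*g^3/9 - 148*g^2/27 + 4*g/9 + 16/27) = g^5 + 4*g^4/3 - 37*g^3/9 - 148*g^2/27 + 4*g/9 + 16/27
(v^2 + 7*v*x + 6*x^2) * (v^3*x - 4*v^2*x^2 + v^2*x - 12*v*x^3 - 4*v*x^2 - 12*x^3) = v^5*x + 3*v^4*x^2 + v^4*x - 34*v^3*x^3 + 3*v^3*x^2 - 108*v^2*x^4 - 34*v^2*x^3 - 72*v*x^5 - 108*v*x^4 - 72*x^5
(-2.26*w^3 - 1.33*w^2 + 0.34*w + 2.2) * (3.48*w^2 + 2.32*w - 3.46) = -7.8648*w^5 - 9.8716*w^4 + 5.9172*w^3 + 13.0466*w^2 + 3.9276*w - 7.612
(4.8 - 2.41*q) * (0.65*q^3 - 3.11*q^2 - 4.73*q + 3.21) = -1.5665*q^4 + 10.6151*q^3 - 3.5287*q^2 - 30.4401*q + 15.408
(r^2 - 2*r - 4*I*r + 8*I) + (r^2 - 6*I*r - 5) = 2*r^2 - 2*r - 10*I*r - 5 + 8*I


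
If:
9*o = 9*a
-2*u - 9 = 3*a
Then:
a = -2*u/3 - 3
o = -2*u/3 - 3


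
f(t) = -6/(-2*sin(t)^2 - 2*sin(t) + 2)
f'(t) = -6*(4*sin(t)*cos(t) + 2*cos(t))/(-2*sin(t)^2 - 2*sin(t) + 2)^2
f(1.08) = 4.55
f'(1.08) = -8.98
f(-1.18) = -2.80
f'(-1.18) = 0.85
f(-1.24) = -2.85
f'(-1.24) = 0.79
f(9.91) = -2.40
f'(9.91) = 0.11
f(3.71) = -2.40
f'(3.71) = -0.12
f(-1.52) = -3.00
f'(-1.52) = 0.15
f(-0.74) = -2.46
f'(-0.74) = 0.52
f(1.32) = 3.31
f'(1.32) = -2.66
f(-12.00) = -17.09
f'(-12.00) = -170.37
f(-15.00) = -2.44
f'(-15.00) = -0.45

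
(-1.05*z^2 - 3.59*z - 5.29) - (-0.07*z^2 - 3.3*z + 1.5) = -0.98*z^2 - 0.29*z - 6.79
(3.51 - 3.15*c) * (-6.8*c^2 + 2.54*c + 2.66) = 21.42*c^3 - 31.869*c^2 + 0.5364*c + 9.3366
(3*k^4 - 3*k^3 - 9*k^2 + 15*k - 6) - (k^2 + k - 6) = 3*k^4 - 3*k^3 - 10*k^2 + 14*k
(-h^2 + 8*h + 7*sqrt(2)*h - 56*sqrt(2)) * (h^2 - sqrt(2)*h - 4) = -h^4 + 8*h^3 + 8*sqrt(2)*h^3 - 64*sqrt(2)*h^2 - 10*h^2 - 28*sqrt(2)*h + 80*h + 224*sqrt(2)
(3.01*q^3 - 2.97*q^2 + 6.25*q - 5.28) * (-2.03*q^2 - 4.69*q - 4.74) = -6.1103*q^5 - 8.0878*q^4 - 13.0256*q^3 - 4.5163*q^2 - 4.8618*q + 25.0272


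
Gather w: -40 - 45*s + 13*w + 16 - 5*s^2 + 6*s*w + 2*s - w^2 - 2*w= -5*s^2 - 43*s - w^2 + w*(6*s + 11) - 24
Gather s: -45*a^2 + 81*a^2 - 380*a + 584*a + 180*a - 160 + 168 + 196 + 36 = 36*a^2 + 384*a + 240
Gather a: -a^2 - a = -a^2 - a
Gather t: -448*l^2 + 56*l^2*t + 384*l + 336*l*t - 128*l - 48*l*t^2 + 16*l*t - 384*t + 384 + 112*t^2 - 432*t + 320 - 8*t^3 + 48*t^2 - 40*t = -448*l^2 + 256*l - 8*t^3 + t^2*(160 - 48*l) + t*(56*l^2 + 352*l - 856) + 704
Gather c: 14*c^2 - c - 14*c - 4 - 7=14*c^2 - 15*c - 11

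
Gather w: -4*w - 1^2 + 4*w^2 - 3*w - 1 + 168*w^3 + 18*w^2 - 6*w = 168*w^3 + 22*w^2 - 13*w - 2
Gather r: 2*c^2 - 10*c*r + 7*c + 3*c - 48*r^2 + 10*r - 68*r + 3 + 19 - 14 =2*c^2 + 10*c - 48*r^2 + r*(-10*c - 58) + 8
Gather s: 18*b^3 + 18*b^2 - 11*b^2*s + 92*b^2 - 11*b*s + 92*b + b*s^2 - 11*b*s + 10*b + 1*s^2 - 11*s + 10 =18*b^3 + 110*b^2 + 102*b + s^2*(b + 1) + s*(-11*b^2 - 22*b - 11) + 10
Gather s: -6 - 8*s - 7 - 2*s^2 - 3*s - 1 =-2*s^2 - 11*s - 14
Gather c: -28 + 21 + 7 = 0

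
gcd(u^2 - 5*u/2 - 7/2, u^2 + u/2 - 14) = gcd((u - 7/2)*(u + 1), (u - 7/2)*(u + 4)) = u - 7/2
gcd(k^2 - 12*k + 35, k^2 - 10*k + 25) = k - 5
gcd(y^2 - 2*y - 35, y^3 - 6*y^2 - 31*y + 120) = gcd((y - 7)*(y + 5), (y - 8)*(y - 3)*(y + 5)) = y + 5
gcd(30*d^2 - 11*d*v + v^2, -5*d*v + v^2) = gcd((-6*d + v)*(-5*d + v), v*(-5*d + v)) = -5*d + v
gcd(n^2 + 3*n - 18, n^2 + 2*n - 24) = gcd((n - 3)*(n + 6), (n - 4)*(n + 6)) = n + 6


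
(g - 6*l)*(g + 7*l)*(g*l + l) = g^3*l + g^2*l^2 + g^2*l - 42*g*l^3 + g*l^2 - 42*l^3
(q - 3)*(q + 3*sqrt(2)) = q^2 - 3*q + 3*sqrt(2)*q - 9*sqrt(2)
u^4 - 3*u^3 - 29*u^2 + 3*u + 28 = (u - 7)*(u - 1)*(u + 1)*(u + 4)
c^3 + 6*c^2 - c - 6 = (c - 1)*(c + 1)*(c + 6)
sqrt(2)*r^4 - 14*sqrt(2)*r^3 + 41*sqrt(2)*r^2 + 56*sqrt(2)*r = r*(r - 8)*(r - 7)*(sqrt(2)*r + sqrt(2))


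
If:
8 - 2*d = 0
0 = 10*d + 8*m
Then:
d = 4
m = -5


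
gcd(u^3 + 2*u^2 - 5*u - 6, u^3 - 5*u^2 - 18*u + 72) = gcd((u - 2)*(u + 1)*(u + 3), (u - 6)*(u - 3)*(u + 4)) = 1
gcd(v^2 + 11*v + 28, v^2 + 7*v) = v + 7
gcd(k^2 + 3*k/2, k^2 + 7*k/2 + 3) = k + 3/2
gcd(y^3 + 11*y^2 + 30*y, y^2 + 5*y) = y^2 + 5*y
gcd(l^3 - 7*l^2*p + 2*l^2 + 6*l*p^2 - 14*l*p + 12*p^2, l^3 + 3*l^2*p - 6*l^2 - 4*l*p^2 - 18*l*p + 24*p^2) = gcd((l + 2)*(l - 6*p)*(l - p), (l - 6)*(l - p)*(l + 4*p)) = -l + p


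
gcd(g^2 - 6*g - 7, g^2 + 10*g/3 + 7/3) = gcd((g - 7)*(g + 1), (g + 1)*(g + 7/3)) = g + 1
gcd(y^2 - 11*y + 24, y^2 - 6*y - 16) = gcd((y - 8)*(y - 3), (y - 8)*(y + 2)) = y - 8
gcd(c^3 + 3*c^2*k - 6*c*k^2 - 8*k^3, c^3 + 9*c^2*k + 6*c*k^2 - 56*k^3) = c^2 + 2*c*k - 8*k^2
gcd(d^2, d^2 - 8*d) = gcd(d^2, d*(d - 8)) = d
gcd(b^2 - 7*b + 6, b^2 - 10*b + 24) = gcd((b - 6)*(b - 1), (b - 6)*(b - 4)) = b - 6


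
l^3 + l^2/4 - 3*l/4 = l*(l - 3/4)*(l + 1)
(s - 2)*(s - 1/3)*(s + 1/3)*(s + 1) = s^4 - s^3 - 19*s^2/9 + s/9 + 2/9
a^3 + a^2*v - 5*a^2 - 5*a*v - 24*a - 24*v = (a - 8)*(a + 3)*(a + v)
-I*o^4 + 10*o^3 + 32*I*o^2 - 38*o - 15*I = (o + I)*(o + 3*I)*(o + 5*I)*(-I*o + 1)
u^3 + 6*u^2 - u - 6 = (u - 1)*(u + 1)*(u + 6)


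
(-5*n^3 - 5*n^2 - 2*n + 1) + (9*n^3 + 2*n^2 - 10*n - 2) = 4*n^3 - 3*n^2 - 12*n - 1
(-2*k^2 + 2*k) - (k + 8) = -2*k^2 + k - 8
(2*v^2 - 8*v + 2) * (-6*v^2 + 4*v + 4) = -12*v^4 + 56*v^3 - 36*v^2 - 24*v + 8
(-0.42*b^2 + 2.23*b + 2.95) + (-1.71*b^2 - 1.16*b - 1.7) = -2.13*b^2 + 1.07*b + 1.25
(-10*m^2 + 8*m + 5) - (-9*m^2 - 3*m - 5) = -m^2 + 11*m + 10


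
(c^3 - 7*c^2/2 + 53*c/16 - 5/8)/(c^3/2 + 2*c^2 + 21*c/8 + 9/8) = (16*c^3 - 56*c^2 + 53*c - 10)/(2*(4*c^3 + 16*c^2 + 21*c + 9))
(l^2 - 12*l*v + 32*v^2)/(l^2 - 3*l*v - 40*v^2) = (l - 4*v)/(l + 5*v)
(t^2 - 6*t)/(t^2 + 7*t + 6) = t*(t - 6)/(t^2 + 7*t + 6)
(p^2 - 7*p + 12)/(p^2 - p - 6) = (p - 4)/(p + 2)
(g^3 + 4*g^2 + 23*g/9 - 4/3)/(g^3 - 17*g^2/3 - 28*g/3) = (g^2 + 8*g/3 - 1)/(g*(g - 7))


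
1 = 1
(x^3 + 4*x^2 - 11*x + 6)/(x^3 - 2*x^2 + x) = (x + 6)/x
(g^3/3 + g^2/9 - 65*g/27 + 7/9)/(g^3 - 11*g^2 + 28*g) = (9*g^3 + 3*g^2 - 65*g + 21)/(27*g*(g^2 - 11*g + 28))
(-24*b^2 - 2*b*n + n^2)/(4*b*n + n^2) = (-6*b + n)/n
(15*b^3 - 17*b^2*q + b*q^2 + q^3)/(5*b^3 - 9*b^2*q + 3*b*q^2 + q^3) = (-3*b + q)/(-b + q)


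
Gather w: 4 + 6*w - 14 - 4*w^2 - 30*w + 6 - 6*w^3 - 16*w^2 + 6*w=-6*w^3 - 20*w^2 - 18*w - 4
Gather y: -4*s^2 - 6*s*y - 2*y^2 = -4*s^2 - 6*s*y - 2*y^2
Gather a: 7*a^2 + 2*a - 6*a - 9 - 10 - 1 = 7*a^2 - 4*a - 20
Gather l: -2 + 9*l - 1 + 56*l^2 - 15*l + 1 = 56*l^2 - 6*l - 2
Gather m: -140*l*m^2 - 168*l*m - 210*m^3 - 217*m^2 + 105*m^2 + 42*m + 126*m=-210*m^3 + m^2*(-140*l - 112) + m*(168 - 168*l)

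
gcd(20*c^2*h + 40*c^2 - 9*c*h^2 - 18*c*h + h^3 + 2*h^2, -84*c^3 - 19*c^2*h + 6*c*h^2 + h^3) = 4*c - h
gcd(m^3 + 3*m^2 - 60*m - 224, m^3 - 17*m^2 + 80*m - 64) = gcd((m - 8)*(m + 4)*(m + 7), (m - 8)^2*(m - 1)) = m - 8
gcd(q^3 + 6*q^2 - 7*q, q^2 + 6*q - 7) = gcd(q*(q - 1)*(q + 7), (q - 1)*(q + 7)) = q^2 + 6*q - 7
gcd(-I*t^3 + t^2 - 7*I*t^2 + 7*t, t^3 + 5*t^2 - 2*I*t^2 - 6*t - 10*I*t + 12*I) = 1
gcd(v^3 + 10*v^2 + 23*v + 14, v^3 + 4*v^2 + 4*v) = v + 2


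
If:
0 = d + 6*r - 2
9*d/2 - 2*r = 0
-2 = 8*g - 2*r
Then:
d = 4/29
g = -5/29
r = 9/29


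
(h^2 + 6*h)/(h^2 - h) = (h + 6)/(h - 1)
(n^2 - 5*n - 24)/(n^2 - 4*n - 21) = (n - 8)/(n - 7)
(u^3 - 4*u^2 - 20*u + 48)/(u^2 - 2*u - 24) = u - 2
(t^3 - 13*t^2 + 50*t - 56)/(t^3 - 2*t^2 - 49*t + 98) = (t - 4)/(t + 7)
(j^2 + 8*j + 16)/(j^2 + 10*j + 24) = (j + 4)/(j + 6)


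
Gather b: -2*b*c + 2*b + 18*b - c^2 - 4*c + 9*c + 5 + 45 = b*(20 - 2*c) - c^2 + 5*c + 50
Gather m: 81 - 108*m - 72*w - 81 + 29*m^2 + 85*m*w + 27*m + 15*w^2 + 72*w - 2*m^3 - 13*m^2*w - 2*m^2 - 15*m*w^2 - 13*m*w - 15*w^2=-2*m^3 + m^2*(27 - 13*w) + m*(-15*w^2 + 72*w - 81)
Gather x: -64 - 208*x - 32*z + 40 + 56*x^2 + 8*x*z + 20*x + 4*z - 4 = 56*x^2 + x*(8*z - 188) - 28*z - 28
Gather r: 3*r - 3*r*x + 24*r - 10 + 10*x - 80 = r*(27 - 3*x) + 10*x - 90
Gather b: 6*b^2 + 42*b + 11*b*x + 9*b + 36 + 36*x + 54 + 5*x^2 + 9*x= 6*b^2 + b*(11*x + 51) + 5*x^2 + 45*x + 90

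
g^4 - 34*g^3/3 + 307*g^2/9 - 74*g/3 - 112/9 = (g - 7)*(g - 8/3)*(g - 2)*(g + 1/3)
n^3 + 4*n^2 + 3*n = n*(n + 1)*(n + 3)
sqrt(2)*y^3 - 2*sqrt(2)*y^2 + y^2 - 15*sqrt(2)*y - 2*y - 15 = (y - 5)*(y + 3)*(sqrt(2)*y + 1)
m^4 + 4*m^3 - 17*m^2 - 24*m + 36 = (m - 3)*(m - 1)*(m + 2)*(m + 6)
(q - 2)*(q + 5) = q^2 + 3*q - 10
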